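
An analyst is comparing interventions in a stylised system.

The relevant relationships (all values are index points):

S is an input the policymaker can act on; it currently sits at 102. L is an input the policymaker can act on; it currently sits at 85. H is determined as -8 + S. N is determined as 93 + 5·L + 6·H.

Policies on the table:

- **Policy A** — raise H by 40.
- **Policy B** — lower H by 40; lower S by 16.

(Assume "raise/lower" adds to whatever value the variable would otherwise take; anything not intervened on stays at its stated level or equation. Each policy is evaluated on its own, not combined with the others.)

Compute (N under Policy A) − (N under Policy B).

576

Policy A (H + 40):
  S = 102
  L = 85
  H = -8 + 102 (+40 from intervention) = 134
  N = 93 + 5·85 + 6·134 = 1322
Policy B (H − 40, S − 16):
  S = 102 − 16 = 86
  L = 85
  H = -8 + 86 (−40 from intervention) = 38
  N = 93 + 5·85 + 6·38 = 746
N: 1322 − 746 = 576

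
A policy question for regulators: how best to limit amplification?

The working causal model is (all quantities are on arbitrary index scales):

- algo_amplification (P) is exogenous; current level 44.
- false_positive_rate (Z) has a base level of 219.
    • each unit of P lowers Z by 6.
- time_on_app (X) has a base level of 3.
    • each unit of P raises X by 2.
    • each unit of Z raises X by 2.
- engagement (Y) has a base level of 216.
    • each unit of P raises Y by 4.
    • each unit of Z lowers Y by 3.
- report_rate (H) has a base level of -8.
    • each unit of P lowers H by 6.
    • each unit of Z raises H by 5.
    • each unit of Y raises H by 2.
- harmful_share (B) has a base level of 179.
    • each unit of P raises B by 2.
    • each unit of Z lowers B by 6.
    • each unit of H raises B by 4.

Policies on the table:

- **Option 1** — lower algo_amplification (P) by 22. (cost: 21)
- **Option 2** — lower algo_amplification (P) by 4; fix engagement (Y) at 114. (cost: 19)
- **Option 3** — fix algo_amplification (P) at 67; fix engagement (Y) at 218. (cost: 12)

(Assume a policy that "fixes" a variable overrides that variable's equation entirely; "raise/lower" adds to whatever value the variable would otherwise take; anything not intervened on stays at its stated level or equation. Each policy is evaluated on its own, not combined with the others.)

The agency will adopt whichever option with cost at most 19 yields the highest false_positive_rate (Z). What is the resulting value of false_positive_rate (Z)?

Option 2 (P − 4, Y := 114):
  P = 44 − 4 = 40
  Z = 219 − 6·40 = -21
Option 3 (P := 67, Y := 218):
  P = 67
  Z = 219 − 6·67 = -183
Comparing — Option 2: Z=-21, Option 3: Z=-183. Highest is -21 (Option 2).

-21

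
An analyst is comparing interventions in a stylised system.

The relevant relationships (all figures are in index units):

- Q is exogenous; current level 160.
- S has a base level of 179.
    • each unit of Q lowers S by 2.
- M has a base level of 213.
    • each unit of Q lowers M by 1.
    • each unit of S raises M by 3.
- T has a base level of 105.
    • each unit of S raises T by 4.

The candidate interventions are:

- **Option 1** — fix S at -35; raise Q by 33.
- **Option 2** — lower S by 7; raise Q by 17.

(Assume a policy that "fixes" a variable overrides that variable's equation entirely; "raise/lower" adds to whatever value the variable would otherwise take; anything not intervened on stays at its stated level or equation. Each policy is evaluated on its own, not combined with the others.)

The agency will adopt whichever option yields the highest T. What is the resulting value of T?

Option 1 (S := -35, Q + 33):
  Q = 160 + 33 = 193
  S = -35
  T = 105 + 4·(-35) = -35
Option 2 (S − 7, Q + 17):
  Q = 160 + 17 = 177
  S = 179 − 2·177 (−7 from intervention) = -182
  T = 105 + 4·(-182) = -623
Comparing — Option 1: T=-35, Option 2: T=-623. Highest is -35 (Option 1).

-35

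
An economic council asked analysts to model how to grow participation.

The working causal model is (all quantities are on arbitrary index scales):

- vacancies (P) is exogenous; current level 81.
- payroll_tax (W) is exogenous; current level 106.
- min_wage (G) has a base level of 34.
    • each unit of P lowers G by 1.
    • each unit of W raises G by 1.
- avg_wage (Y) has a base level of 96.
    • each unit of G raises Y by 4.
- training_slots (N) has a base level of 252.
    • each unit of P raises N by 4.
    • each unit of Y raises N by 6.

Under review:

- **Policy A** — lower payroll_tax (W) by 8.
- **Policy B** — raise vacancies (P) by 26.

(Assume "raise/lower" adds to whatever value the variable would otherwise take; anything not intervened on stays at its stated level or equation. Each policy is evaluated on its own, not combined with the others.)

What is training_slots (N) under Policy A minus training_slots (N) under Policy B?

Policy A (W − 8):
  P = 81
  W = 106 − 8 = 98
  G = 34 − 81 + 98 = 51
  Y = 96 + 4·51 = 300
  N = 252 + 4·81 + 6·300 = 2376
Policy B (P + 26):
  P = 81 + 26 = 107
  W = 106
  G = 34 − 107 + 106 = 33
  Y = 96 + 4·33 = 228
  N = 252 + 4·107 + 6·228 = 2048
N: 2376 − 2048 = 328

328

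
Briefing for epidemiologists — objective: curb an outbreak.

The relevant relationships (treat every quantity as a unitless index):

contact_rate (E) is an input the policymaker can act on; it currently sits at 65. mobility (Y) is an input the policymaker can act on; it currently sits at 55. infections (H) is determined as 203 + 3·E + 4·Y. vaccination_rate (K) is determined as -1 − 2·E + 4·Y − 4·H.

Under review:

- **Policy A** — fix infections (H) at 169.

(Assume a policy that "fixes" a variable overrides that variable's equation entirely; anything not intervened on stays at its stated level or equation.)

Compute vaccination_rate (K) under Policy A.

-587

Policy A (H := 169):
  E = 65
  Y = 55
  H = 169
  K = -1 − 2·65 + 4·55 − 4·169 = -587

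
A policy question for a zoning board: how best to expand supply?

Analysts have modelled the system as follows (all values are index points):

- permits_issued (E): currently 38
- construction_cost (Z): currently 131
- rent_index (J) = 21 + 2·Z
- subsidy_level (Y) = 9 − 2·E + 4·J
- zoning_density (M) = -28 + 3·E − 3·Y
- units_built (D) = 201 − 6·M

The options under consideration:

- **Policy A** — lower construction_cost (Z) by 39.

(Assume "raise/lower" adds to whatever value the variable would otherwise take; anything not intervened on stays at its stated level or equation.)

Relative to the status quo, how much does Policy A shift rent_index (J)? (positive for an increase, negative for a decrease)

-78

Baseline:
  Z = 131
  J = 21 + 2·131 = 283
Policy A (Z − 39):
  Z = 131 − 39 = 92
  J = 21 + 2·92 = 205
Change in J: 205 − 283 = -78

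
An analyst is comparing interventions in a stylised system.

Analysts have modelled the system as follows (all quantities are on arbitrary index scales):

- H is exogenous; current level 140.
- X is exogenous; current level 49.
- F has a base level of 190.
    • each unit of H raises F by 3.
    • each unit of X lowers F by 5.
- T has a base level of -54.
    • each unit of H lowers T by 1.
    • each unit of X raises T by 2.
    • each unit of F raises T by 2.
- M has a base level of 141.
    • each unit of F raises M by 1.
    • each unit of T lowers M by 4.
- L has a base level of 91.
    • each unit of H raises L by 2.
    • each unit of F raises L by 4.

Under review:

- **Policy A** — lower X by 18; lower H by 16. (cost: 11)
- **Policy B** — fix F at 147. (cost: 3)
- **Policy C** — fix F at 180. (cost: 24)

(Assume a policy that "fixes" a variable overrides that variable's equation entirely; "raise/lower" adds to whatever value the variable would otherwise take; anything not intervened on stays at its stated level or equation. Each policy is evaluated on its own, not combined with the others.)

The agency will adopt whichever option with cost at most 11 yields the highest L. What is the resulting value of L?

Policy A (X − 18, H − 16):
  H = 140 − 16 = 124
  X = 49 − 18 = 31
  F = 190 + 3·124 − 5·31 = 407
  L = 91 + 2·124 + 4·407 = 1967
Policy B (F := 147):
  H = 140
  X = 49
  F = 147
  L = 91 + 2·140 + 4·147 = 959
Comparing — Policy A: L=1967, Policy B: L=959. Highest is 1967 (Policy A).

1967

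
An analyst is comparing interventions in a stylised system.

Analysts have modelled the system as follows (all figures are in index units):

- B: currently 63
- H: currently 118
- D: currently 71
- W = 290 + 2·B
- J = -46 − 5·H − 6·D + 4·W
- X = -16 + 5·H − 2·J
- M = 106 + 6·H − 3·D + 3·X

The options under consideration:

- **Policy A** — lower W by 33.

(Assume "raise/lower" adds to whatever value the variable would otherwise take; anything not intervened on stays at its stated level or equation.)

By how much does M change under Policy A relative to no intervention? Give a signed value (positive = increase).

Baseline:
  B = 63
  H = 118
  D = 71
  W = 290 + 2·63 = 416
  J = -46 − 5·118 − 6·71 + 4·416 = 602
  X = -16 + 5·118 − 2·602 = -630
  M = 106 + 6·118 − 3·71 + 3·(-630) = -1289
Policy A (W − 33):
  B = 63
  H = 118
  D = 71
  W = 290 + 2·63 (−33 from intervention) = 383
  J = -46 − 5·118 − 6·71 + 4·383 = 470
  X = -16 + 5·118 − 2·470 = -366
  M = 106 + 6·118 − 3·71 + 3·(-366) = -497
Change in M: -497 − (-1289) = 792

792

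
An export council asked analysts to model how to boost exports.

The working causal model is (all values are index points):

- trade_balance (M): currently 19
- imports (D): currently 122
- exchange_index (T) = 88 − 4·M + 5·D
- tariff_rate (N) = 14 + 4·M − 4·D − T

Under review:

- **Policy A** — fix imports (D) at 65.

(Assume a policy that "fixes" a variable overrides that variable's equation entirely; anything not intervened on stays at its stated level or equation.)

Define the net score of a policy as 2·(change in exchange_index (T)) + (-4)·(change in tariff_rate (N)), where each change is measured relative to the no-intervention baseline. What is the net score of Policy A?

-2622

Baseline:
  M = 19
  D = 122
  T = 88 − 4·19 + 5·122 = 622
  N = 14 + 4·19 − 4·122 − 622 = -1020
Policy A (D := 65):
  M = 19
  D = 65
  T = 88 − 4·19 + 5·65 = 337
  N = 14 + 4·19 − 4·65 − 337 = -507
ΔT = 337 − 622 = -285; ΔN = -507 − (-1020) = 513
Score = 2·(-285) + (-4)·513 = -2622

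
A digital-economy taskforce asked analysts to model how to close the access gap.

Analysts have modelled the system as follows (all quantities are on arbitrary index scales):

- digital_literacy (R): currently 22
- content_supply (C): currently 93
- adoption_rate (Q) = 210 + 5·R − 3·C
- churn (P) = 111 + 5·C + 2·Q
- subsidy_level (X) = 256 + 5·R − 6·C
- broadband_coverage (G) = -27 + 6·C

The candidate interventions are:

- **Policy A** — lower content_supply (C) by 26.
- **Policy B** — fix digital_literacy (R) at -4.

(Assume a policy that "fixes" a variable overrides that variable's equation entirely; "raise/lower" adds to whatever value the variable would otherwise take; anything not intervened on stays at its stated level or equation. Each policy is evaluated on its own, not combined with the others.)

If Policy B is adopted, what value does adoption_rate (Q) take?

Policy B (R := -4):
  R = -4
  C = 93
  Q = 210 + 5·(-4) − 3·93 = -89

-89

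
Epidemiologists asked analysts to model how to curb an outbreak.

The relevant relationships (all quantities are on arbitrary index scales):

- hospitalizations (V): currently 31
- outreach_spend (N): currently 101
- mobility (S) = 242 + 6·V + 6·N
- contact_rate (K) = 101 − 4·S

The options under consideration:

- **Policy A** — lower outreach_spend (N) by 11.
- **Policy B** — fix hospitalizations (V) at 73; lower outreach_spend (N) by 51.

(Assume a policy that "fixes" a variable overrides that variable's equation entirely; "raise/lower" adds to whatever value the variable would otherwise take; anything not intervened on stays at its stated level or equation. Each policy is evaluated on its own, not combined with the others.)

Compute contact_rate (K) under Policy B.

Policy B (V := 73, N − 51):
  V = 73
  N = 101 − 51 = 50
  S = 242 + 6·73 + 6·50 = 980
  K = 101 − 4·980 = -3819

-3819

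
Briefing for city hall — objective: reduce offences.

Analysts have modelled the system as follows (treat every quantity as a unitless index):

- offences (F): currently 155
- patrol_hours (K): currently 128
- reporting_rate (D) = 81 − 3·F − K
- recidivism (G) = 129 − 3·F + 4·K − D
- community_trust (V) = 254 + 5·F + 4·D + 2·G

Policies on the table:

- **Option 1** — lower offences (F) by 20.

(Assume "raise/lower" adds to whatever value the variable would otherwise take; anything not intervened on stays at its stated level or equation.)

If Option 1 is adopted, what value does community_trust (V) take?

Option 1 (F − 20):
  F = 155 − 20 = 135
  K = 128
  D = 81 − 3·135 − 128 = -452
  G = 129 − 3·135 + 4·128 − (-452) = 688
  V = 254 + 5·135 + 4·(-452) + 2·688 = 497

497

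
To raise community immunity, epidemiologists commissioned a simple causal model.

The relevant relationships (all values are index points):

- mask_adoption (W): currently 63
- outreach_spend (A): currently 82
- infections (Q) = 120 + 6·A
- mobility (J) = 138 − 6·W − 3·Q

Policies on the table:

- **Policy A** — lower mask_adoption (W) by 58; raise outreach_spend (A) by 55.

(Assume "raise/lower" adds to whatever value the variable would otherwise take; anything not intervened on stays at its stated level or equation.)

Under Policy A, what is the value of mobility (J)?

Policy A (W − 58, A + 55):
  W = 63 − 58 = 5
  A = 82 + 55 = 137
  Q = 120 + 6·137 = 942
  J = 138 − 6·5 − 3·942 = -2718

-2718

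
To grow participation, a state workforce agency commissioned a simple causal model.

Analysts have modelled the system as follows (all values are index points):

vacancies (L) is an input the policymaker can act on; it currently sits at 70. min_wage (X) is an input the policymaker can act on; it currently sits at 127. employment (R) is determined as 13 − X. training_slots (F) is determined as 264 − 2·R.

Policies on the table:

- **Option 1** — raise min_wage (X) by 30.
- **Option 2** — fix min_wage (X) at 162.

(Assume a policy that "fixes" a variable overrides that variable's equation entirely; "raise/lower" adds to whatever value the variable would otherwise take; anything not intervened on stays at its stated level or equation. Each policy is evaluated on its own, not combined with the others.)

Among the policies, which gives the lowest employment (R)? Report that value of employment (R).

-149

Option 1 (X + 30):
  X = 127 + 30 = 157
  R = 13 − 157 = -144
Option 2 (X := 162):
  X = 162
  R = 13 − 162 = -149
Comparing — Option 1: R=-144, Option 2: R=-149. Lowest is -149 (Option 2).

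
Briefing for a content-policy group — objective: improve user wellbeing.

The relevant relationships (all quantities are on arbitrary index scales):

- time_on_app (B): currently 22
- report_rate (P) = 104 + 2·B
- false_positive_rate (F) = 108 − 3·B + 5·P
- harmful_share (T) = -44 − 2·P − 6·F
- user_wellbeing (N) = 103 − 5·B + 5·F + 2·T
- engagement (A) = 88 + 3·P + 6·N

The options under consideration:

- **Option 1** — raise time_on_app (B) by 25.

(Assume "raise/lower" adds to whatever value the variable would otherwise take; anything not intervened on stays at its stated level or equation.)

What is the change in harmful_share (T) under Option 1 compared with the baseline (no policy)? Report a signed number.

-1150

Baseline:
  B = 22
  P = 104 + 2·22 = 148
  F = 108 − 3·22 + 5·148 = 782
  T = -44 − 2·148 − 6·782 = -5032
Option 1 (B + 25):
  B = 22 + 25 = 47
  P = 104 + 2·47 = 198
  F = 108 − 3·47 + 5·198 = 957
  T = -44 − 2·198 − 6·957 = -6182
Change in T: -6182 − (-5032) = -1150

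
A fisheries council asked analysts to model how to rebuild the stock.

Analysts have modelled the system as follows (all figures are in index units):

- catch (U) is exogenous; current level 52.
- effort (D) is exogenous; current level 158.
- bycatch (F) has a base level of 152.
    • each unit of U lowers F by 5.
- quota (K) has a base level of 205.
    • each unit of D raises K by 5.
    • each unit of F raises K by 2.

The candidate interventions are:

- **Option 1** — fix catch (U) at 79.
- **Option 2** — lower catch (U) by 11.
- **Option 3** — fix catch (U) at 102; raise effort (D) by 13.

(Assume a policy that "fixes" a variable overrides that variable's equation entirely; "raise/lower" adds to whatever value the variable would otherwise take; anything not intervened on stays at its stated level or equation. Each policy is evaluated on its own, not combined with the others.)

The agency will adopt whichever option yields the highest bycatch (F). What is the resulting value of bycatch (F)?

Option 1 (U := 79):
  U = 79
  F = 152 − 5·79 = -243
Option 2 (U − 11):
  U = 52 − 11 = 41
  F = 152 − 5·41 = -53
Option 3 (U := 102, D + 13):
  U = 102
  F = 152 − 5·102 = -358
Comparing — Option 1: F=-243, Option 2: F=-53, Option 3: F=-358. Highest is -53 (Option 2).

-53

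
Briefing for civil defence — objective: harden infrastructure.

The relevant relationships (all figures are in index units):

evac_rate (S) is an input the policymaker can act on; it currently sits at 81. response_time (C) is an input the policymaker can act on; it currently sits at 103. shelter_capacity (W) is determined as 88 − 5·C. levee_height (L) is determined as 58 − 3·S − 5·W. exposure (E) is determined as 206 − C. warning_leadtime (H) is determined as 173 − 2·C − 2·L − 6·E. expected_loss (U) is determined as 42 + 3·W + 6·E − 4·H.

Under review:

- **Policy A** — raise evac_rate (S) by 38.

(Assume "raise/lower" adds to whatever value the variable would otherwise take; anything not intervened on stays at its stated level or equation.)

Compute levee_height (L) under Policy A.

Policy A (S + 38):
  S = 81 + 38 = 119
  C = 103
  W = 88 − 5·103 = -427
  L = 58 − 3·119 − 5·(-427) = 1836

1836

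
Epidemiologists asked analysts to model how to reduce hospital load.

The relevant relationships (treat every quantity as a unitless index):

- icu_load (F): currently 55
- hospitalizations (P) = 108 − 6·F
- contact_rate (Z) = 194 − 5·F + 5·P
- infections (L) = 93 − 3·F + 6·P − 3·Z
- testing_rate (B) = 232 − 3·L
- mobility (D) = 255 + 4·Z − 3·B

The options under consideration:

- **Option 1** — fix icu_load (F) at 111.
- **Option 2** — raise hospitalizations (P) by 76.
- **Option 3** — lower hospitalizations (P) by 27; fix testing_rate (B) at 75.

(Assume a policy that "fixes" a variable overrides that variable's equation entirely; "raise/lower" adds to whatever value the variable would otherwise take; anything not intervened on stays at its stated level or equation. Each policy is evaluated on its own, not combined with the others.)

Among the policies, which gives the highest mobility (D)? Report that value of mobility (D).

39740

Option 1 (F := 111):
  F = 111
  P = 108 − 6·111 = -558
  Z = 194 − 5·111 + 5·(-558) = -3151
  L = 93 − 3·111 + 6·(-558) − 3·(-3151) = 5865
  B = 232 − 3·5865 = -17363
  D = 255 + 4·(-3151) − 3·(-17363) = 39740
Option 2 (P + 76):
  F = 55
  P = 108 − 6·55 (+76 from intervention) = -146
  Z = 194 − 5·55 + 5·(-146) = -811
  L = 93 − 3·55 + 6·(-146) − 3·(-811) = 1485
  B = 232 − 3·1485 = -4223
  D = 255 + 4·(-811) − 3·(-4223) = 9680
Option 3 (P − 27, B := 75):
  F = 55
  P = 108 − 6·55 (−27 from intervention) = -249
  Z = 194 − 5·55 + 5·(-249) = -1326
  L = 93 − 3·55 + 6·(-249) − 3·(-1326) = 2412
  B = 75
  D = 255 + 4·(-1326) − 3·75 = -5274
Comparing — Option 1: D=39740, Option 2: D=9680, Option 3: D=-5274. Highest is 39740 (Option 1).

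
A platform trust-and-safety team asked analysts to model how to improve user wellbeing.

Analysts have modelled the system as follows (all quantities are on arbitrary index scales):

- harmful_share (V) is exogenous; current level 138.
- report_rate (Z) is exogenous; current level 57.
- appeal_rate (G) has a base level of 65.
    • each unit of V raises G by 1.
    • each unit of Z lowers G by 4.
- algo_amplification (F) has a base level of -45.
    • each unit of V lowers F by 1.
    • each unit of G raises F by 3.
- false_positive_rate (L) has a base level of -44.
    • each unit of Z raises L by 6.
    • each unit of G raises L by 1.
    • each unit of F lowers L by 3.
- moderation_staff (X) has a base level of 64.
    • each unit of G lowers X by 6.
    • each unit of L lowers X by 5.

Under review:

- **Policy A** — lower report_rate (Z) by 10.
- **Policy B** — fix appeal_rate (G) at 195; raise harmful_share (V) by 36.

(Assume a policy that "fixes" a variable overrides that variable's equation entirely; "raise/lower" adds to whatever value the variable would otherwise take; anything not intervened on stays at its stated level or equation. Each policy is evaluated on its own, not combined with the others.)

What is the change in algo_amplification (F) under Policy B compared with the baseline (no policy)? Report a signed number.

624

Baseline:
  V = 138
  Z = 57
  G = 65 + 138 − 4·57 = -25
  F = -45 − 138 + 3·(-25) = -258
Policy B (G := 195, V + 36):
  V = 138 + 36 = 174
  Z = 57
  G = 195
  F = -45 − 174 + 3·195 = 366
Change in F: 366 − (-258) = 624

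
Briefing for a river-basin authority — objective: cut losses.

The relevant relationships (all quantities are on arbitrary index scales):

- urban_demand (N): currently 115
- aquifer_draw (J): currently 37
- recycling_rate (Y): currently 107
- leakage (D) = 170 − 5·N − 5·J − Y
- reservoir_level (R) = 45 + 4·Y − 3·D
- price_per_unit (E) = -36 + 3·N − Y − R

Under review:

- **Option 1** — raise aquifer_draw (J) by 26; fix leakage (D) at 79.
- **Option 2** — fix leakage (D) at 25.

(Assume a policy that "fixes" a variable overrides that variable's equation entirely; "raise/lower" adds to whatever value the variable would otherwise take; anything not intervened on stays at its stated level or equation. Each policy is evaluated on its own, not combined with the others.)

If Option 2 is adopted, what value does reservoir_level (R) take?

Option 2 (D := 25):
  N = 115
  J = 37
  Y = 107
  D = 25
  R = 45 + 4·107 − 3·25 = 398

398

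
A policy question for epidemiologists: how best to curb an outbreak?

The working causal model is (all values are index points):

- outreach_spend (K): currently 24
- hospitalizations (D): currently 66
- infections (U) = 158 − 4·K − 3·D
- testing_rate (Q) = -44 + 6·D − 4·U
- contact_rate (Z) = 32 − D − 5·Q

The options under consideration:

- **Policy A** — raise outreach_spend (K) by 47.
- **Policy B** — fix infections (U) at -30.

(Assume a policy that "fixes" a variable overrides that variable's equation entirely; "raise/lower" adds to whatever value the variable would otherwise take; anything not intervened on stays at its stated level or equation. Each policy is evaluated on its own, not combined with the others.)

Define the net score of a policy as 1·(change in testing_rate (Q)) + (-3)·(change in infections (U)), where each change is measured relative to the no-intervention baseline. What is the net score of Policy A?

Baseline:
  K = 24
  D = 66
  U = 158 − 4·24 − 3·66 = -136
  Q = -44 + 6·66 − 4·(-136) = 896
Policy A (K + 47):
  K = 24 + 47 = 71
  D = 66
  U = 158 − 4·71 − 3·66 = -324
  Q = -44 + 6·66 − 4·(-324) = 1648
ΔQ = 1648 − 896 = 752; ΔU = -324 − (-136) = -188
Score = 1·752 + (-3)·(-188) = 1316

1316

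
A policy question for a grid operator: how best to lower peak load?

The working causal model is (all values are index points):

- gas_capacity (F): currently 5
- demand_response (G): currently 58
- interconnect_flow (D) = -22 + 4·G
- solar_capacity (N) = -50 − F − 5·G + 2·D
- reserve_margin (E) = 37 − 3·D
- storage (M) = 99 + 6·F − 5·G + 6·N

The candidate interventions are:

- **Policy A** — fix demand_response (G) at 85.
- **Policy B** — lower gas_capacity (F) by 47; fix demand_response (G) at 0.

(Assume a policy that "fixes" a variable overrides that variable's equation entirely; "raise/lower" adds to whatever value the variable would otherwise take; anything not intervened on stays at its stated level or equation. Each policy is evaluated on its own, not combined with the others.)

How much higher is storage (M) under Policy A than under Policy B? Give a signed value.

1105

Policy A (G := 85):
  F = 5
  G = 85
  D = -22 + 4·85 = 318
  N = -50 − 5 − 5·85 + 2·318 = 156
  M = 99 + 6·5 − 5·85 + 6·156 = 640
Policy B (F − 47, G := 0):
  F = 5 − 47 = -42
  G = 0
  D = -22 + 4·0 = -22
  N = -50 − (-42) − 5·0 + 2·(-22) = -52
  M = 99 + 6·(-42) − 5·0 + 6·(-52) = -465
M: 640 − (-465) = 1105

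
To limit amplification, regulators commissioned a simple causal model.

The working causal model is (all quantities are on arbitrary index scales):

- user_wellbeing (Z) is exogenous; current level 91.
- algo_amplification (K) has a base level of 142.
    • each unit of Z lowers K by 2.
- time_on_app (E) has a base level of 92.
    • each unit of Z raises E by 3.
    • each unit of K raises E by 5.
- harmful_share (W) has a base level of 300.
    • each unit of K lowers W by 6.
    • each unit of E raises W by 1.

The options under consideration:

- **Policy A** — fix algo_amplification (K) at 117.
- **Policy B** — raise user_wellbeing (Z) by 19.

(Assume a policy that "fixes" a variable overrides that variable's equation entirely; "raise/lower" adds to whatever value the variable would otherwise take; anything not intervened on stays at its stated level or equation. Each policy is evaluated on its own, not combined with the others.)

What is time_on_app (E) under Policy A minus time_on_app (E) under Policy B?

918

Policy A (K := 117):
  Z = 91
  K = 117
  E = 92 + 3·91 + 5·117 = 950
Policy B (Z + 19):
  Z = 91 + 19 = 110
  K = 142 − 2·110 = -78
  E = 92 + 3·110 + 5·(-78) = 32
E: 950 − 32 = 918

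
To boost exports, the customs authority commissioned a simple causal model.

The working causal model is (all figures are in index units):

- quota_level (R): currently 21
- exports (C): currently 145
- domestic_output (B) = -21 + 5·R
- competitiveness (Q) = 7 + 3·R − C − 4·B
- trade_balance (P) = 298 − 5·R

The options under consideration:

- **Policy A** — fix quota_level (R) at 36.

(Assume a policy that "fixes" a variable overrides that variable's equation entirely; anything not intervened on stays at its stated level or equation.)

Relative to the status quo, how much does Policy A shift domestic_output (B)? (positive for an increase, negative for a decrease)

Baseline:
  R = 21
  B = -21 + 5·21 = 84
Policy A (R := 36):
  R = 36
  B = -21 + 5·36 = 159
Change in B: 159 − 84 = 75

75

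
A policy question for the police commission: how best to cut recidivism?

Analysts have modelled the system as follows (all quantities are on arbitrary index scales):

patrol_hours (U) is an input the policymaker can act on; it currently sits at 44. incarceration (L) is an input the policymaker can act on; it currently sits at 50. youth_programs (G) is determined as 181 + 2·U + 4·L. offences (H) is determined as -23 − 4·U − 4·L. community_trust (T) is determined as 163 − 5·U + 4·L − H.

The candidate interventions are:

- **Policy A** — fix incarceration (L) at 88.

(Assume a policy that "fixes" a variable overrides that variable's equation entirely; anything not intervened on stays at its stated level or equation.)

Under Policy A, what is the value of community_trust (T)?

Policy A (L := 88):
  U = 44
  L = 88
  H = -23 − 4·44 − 4·88 = -551
  T = 163 − 5·44 + 4·88 − (-551) = 846

846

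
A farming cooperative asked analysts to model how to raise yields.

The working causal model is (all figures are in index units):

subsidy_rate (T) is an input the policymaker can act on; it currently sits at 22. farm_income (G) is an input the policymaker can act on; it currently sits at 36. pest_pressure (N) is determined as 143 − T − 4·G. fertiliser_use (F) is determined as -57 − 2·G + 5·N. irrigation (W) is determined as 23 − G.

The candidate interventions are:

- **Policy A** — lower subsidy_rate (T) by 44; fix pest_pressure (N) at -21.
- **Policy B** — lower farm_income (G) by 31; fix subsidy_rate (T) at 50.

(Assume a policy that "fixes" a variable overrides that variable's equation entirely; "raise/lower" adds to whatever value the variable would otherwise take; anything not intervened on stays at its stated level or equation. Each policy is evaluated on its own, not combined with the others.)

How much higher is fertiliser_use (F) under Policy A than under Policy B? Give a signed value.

-532

Policy A (T − 44, N := -21):
  T = 22 − 44 = -22
  G = 36
  N = -21
  F = -57 − 2·36 + 5·(-21) = -234
Policy B (G − 31, T := 50):
  T = 50
  G = 36 − 31 = 5
  N = 143 − 50 − 4·5 = 73
  F = -57 − 2·5 + 5·73 = 298
F: -234 − 298 = -532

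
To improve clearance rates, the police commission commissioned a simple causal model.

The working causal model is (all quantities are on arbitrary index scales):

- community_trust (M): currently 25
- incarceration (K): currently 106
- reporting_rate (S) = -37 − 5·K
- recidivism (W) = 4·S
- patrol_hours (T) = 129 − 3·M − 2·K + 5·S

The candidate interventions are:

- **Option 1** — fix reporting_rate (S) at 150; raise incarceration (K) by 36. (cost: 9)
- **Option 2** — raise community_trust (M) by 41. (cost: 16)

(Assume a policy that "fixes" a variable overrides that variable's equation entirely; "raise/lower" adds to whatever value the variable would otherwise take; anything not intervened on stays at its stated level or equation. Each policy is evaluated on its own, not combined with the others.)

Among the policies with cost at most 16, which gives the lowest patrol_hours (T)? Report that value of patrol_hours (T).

Option 1 (S := 150, K + 36):
  M = 25
  K = 106 + 36 = 142
  S = 150
  T = 129 − 3·25 − 2·142 + 5·150 = 520
Option 2 (M + 41):
  M = 25 + 41 = 66
  K = 106
  S = -37 − 5·106 = -567
  T = 129 − 3·66 − 2·106 + 5·(-567) = -3116
Comparing — Option 1: T=520, Option 2: T=-3116. Lowest is -3116 (Option 2).

-3116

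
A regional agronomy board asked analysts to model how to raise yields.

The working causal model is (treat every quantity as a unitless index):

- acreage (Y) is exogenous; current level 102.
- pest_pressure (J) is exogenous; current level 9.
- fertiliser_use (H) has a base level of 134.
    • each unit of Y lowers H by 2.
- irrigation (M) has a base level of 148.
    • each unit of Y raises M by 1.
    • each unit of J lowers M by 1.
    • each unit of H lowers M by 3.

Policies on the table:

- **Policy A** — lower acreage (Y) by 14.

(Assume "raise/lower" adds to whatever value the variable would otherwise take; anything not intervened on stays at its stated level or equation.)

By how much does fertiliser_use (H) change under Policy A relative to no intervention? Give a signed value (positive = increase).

Baseline:
  Y = 102
  H = 134 − 2·102 = -70
Policy A (Y − 14):
  Y = 102 − 14 = 88
  H = 134 − 2·88 = -42
Change in H: -42 − (-70) = 28

28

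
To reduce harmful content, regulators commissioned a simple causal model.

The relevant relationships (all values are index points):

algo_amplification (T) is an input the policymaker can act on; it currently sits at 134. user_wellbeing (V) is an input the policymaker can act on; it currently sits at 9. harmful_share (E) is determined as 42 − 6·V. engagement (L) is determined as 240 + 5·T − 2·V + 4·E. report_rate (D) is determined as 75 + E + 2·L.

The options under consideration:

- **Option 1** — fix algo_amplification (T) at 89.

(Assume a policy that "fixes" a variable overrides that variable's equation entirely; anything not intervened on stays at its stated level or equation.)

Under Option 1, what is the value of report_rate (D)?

Option 1 (T := 89):
  T = 89
  V = 9
  E = 42 − 6·9 = -12
  L = 240 + 5·89 − 2·9 + 4·(-12) = 619
  D = 75 + (-12) + 2·619 = 1301

1301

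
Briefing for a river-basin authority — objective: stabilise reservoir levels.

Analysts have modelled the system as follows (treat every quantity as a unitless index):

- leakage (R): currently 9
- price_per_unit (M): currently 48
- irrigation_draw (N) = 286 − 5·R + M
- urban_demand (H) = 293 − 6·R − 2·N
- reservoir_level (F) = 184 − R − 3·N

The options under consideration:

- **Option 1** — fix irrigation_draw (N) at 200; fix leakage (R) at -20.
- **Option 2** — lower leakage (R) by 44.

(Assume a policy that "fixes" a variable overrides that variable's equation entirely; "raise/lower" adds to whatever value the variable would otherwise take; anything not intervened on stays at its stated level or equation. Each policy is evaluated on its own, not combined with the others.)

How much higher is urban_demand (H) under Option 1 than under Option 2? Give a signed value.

528

Option 1 (N := 200, R := -20):
  R = -20
  M = 48
  N = 200
  H = 293 − 6·(-20) − 2·200 = 13
Option 2 (R − 44):
  R = 9 − 44 = -35
  M = 48
  N = 286 − 5·(-35) + 48 = 509
  H = 293 − 6·(-35) − 2·509 = -515
H: 13 − (-515) = 528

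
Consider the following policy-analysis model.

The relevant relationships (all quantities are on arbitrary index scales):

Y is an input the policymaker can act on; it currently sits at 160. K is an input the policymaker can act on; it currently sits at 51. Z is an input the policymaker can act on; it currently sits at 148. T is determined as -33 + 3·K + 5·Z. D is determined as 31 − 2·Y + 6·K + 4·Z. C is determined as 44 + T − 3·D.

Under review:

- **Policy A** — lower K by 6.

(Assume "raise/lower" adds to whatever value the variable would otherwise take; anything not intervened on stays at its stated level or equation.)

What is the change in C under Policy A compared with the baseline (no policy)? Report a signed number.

90

Baseline:
  Y = 160
  K = 51
  Z = 148
  T = -33 + 3·51 + 5·148 = 860
  D = 31 − 2·160 + 6·51 + 4·148 = 609
  C = 44 + 860 − 3·609 = -923
Policy A (K − 6):
  Y = 160
  K = 51 − 6 = 45
  Z = 148
  T = -33 + 3·45 + 5·148 = 842
  D = 31 − 2·160 + 6·45 + 4·148 = 573
  C = 44 + 842 − 3·573 = -833
Change in C: -833 − (-923) = 90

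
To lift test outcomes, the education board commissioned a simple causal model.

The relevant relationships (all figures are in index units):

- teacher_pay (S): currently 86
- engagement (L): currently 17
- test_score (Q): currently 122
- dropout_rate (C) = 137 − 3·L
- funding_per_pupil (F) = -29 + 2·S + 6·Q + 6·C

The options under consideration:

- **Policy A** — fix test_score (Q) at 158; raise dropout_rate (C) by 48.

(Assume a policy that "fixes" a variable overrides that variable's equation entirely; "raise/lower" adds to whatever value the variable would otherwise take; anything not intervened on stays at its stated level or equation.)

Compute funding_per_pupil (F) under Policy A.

Policy A (Q := 158, C + 48):
  S = 86
  L = 17
  Q = 158
  C = 137 − 3·17 (+48 from intervention) = 134
  F = -29 + 2·86 + 6·158 + 6·134 = 1895

1895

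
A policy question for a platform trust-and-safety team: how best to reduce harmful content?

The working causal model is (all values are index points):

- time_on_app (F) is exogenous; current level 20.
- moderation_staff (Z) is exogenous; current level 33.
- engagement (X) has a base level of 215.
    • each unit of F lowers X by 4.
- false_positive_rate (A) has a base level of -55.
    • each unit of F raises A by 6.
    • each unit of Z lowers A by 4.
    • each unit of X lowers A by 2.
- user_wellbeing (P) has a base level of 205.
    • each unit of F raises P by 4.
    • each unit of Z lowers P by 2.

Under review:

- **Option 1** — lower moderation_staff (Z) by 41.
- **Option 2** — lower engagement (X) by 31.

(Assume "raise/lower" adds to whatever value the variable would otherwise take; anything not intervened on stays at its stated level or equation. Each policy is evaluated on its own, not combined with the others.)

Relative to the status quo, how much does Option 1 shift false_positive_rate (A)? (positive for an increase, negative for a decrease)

164

Baseline:
  F = 20
  Z = 33
  X = 215 − 4·20 = 135
  A = -55 + 6·20 − 4·33 − 2·135 = -337
Option 1 (Z − 41):
  F = 20
  Z = 33 − 41 = -8
  X = 215 − 4·20 = 135
  A = -55 + 6·20 − 4·(-8) − 2·135 = -173
Change in A: -173 − (-337) = 164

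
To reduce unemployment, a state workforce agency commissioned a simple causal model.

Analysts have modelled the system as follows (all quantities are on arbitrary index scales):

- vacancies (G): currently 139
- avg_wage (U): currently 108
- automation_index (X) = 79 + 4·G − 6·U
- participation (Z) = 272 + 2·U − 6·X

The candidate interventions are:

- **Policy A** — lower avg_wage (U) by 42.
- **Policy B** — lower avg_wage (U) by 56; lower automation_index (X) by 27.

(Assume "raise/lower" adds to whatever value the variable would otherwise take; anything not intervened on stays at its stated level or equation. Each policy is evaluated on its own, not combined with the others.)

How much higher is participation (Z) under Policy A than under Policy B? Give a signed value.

Policy A (U − 42):
  G = 139
  U = 108 − 42 = 66
  X = 79 + 4·139 − 6·66 = 239
  Z = 272 + 2·66 − 6·239 = -1030
Policy B (U − 56, X − 27):
  G = 139
  U = 108 − 56 = 52
  X = 79 + 4·139 − 6·52 (−27 from intervention) = 296
  Z = 272 + 2·52 − 6·296 = -1400
Z: -1030 − (-1400) = 370

370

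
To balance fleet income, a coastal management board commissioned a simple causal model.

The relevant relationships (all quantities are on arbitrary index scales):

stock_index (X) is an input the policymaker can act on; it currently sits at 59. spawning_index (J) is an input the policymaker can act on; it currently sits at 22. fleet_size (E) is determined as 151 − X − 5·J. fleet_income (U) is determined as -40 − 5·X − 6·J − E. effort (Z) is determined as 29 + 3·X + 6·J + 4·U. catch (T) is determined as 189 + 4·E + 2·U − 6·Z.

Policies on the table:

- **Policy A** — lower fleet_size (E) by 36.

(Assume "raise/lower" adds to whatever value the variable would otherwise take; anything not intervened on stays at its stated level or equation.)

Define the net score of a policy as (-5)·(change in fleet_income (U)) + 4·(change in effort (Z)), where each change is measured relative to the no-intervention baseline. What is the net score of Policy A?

396

Baseline:
  X = 59
  J = 22
  E = 151 − 59 − 5·22 = -18
  U = -40 − 5·59 − 6·22 − (-18) = -449
  Z = 29 + 3·59 + 6·22 + 4·(-449) = -1458
Policy A (E − 36):
  X = 59
  J = 22
  E = 151 − 59 − 5·22 (−36 from intervention) = -54
  U = -40 − 5·59 − 6·22 − (-54) = -413
  Z = 29 + 3·59 + 6·22 + 4·(-413) = -1314
ΔU = -413 − (-449) = 36; ΔZ = -1314 − (-1458) = 144
Score = (-5)·36 + 4·144 = 396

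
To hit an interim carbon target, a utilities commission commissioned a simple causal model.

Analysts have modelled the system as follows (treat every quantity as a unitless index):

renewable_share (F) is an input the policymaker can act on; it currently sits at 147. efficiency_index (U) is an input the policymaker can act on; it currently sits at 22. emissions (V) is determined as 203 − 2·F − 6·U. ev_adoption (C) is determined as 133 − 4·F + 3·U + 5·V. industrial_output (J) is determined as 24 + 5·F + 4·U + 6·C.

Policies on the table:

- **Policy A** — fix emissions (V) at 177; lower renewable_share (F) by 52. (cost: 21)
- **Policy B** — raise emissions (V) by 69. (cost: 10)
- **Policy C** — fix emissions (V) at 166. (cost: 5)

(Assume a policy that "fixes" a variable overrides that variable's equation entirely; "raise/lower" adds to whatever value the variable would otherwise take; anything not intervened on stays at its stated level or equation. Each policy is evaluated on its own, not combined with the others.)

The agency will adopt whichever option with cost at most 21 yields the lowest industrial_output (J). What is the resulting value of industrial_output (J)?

-6107

Policy A (V := 177, F − 52):
  F = 147 − 52 = 95
  U = 22
  V = 177
  C = 133 − 4·95 + 3·22 + 5·177 = 704
  J = 24 + 5·95 + 4·22 + 6·704 = 4811
Policy B (V + 69):
  F = 147
  U = 22
  V = 203 − 2·147 − 6·22 (+69 from intervention) = -154
  C = 133 − 4·147 + 3·22 + 5·(-154) = -1159
  J = 24 + 5·147 + 4·22 + 6·(-1159) = -6107
Policy C (V := 166):
  F = 147
  U = 22
  V = 166
  C = 133 − 4·147 + 3·22 + 5·166 = 441
  J = 24 + 5·147 + 4·22 + 6·441 = 3493
Comparing — Policy A: J=4811, Policy B: J=-6107, Policy C: J=3493. Lowest is -6107 (Policy B).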